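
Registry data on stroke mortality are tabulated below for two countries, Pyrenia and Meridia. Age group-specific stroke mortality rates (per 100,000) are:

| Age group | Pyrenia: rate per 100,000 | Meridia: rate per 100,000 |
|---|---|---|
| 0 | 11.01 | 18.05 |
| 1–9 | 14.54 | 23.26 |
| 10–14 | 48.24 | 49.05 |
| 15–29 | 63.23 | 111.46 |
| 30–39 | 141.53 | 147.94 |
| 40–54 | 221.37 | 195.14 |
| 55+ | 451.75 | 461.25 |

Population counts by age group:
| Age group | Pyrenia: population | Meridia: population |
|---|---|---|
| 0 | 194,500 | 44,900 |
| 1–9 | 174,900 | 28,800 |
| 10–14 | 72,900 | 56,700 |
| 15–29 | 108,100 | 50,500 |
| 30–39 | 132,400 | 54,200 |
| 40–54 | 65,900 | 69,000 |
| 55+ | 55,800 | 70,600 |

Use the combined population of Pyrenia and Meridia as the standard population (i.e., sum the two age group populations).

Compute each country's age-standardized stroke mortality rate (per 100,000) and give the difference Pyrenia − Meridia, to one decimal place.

Combined standard total = 1,179,200; weights = 0.2030, 0.1727, 0.1099, 0.1345, 0.1582, 0.1144, 0.1072.
Pyrenia: 0.2030×11.01 + 0.1727×14.54 + 0.1099×48.24 + 0.1345×63.23 + 0.1582×141.53 + 0.1144×221.37 + 0.1072×451.75 = 114.6975 per 100,000.
Meridia: 0.2030×18.05 + 0.1727×23.26 + 0.1099×49.05 + 0.1345×111.46 + 0.1582×147.94 + 0.1144×195.14 + 0.1072×461.25 = 123.2409 per 100,000.
Difference = 114.6975 − 123.2409 = -8.5434.

-8.5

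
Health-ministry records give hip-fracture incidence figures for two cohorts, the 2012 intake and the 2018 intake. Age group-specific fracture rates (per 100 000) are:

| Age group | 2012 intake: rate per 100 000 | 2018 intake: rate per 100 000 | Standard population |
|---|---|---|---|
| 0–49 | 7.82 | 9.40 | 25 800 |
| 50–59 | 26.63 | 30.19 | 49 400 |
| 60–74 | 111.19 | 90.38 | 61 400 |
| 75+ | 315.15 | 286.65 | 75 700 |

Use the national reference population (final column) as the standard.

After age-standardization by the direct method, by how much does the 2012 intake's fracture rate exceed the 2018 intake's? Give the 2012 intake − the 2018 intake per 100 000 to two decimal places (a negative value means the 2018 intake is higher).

Standard total = 212 300; weights = 0.1215, 0.2327, 0.2892, 0.3566.
The 2012 intake: 0.1215×7.82 + 0.2327×26.63 + 0.2892×111.19 + 0.3566×315.15 = 151.6778 per 100 000.
The 2018 intake: 0.1215×9.40 + 0.2327×30.19 + 0.2892×90.38 + 0.3566×286.65 = 136.5174 per 100 000.
Difference = 151.6778 − 136.5174 = 15.1604.

15.16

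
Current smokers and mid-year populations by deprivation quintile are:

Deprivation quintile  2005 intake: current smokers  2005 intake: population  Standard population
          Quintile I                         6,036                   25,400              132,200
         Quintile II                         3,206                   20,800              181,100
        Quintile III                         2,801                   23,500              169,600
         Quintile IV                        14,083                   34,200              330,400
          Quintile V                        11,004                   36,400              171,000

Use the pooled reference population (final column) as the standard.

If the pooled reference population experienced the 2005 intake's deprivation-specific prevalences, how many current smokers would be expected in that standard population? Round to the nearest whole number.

267292

Deprivation-specific rates per 1,000 for the 2005 intake: 237.638, 154.135, 119.191, 411.784, 302.308.
Expected current smokers = Σ (standard pop × deprivation-specific rate ÷ 1,000)
= 132,200×237.638/1,000 + 181,100×154.135/1,000 + 169,600×119.191/1,000 + 330,400×411.784/1,000 + 171,000×302.308/1,000
= 31415.72 + 27913.78 + 20214.88 + 136053.31 + 51694.62 = 267292.30.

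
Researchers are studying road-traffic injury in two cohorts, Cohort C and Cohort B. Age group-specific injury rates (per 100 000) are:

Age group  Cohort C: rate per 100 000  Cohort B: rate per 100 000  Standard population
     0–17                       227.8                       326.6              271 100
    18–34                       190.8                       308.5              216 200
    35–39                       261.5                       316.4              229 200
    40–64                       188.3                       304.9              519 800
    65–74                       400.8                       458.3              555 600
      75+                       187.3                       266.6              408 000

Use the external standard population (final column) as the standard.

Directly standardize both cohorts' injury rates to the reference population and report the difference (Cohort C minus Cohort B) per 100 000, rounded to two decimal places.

Standard total = 2 199 900; weights = 0.1232, 0.0983, 0.1042, 0.2363, 0.2526, 0.1855.
Cohort C: 0.1232×227.8 + 0.0983×190.8 + 0.1042×261.5 + 0.2363×188.3 + 0.2526×400.8 + 0.1855×187.3 = 254.5227 per 100 000.
Cohort B: 0.1232×326.6 + 0.0983×308.5 + 0.1042×316.4 + 0.2363×304.9 + 0.2526×458.3 + 0.1855×266.6 = 340.7651 per 100 000.
Difference = 254.5227 − 340.7651 = -86.2424.

-86.24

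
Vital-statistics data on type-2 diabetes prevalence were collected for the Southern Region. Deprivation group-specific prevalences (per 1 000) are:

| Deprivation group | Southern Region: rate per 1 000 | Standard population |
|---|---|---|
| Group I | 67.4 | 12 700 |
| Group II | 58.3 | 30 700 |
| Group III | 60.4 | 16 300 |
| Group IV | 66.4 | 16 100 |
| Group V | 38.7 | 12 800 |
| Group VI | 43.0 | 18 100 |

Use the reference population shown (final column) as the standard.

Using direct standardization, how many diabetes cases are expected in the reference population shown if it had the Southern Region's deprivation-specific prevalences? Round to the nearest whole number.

5973

Expected diabetes cases = Σ (standard pop × deprivation-specific rate ÷ 1 000)
= 12 700×67.4/1 000 + 30 700×58.3/1 000 + 16 300×60.4/1 000 + 16 100×66.4/1 000 + 12 800×38.7/1 000 + 18 100×43.0/1 000
= 855.98 + 1789.81 + 984.52 + 1069.04 + 495.36 + 778.30 = 5973.01.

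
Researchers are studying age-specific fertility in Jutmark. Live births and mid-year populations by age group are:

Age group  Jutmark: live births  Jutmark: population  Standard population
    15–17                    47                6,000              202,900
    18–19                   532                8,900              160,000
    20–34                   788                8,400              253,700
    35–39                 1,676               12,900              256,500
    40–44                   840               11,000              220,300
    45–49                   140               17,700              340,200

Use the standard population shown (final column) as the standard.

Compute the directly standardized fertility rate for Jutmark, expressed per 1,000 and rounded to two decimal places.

Age-specific rates per 1,000 for Jutmark: 7.833, 59.775, 93.810, 129.922, 76.364, 7.910.
Standard total = 1,433,600; weights = 0.1415, 0.1116, 0.1770, 0.1789, 0.1537, 0.2373.
Standardized rate: 0.1415×7.833 + 0.1116×59.775 + 0.1770×93.810 + 0.1789×129.922 + 0.1537×76.364 + 0.2373×7.910 = 61.2387 per 1,000.

61.24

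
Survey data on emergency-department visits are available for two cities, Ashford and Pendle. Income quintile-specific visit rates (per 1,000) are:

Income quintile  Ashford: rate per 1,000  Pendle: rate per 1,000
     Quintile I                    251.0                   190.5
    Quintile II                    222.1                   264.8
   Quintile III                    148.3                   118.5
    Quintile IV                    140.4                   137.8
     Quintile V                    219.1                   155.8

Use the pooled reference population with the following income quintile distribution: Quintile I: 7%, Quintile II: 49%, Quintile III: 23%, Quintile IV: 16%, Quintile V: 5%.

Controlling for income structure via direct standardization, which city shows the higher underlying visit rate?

Standard weights: 0.07, 0.49, 0.23, 0.16, 0.05.
Ashford: 0.0700×251.0 + 0.4900×222.1 + 0.2300×148.3 + 0.1600×140.4 + 0.0500×219.1 = 193.9270 per 1,000.
Pendle: 0.0700×190.5 + 0.4900×264.8 + 0.2300×118.5 + 0.1600×137.8 + 0.0500×155.8 = 200.1800 per 1,000.

Pendle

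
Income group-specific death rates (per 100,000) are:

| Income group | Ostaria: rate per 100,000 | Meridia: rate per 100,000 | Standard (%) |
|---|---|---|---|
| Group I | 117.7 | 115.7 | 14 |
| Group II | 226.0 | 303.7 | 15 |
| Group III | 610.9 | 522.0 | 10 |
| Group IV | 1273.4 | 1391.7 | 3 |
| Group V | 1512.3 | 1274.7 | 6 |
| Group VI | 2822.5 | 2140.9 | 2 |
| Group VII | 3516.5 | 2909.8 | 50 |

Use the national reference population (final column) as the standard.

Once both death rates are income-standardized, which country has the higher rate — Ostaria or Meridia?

Ostaria

Standard weights: 0.14, 0.15, 0.10, 0.03, 0.06, 0.02, 0.50.
Ostaria: 0.1400×117.7 + 0.1500×226.0 + 0.1000×610.9 + 0.0300×1273.4 + 0.0600×1512.3 + 0.0200×2822.5 + 0.5000×3516.5 = 2055.1080 per 100,000.
Meridia: 0.1400×115.7 + 0.1500×303.7 + 0.1000×522.0 + 0.0300×1391.7 + 0.0600×1274.7 + 0.0200×2140.9 + 0.5000×2909.8 = 1729.9040 per 100,000.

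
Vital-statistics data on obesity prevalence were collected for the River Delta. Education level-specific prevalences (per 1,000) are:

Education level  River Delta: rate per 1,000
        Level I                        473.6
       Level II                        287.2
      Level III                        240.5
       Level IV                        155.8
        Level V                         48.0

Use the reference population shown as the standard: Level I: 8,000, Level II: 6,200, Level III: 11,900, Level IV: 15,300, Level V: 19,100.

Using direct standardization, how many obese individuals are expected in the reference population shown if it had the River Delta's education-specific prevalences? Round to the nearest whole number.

11732

Expected obese individuals = Σ (standard pop × education-specific rate ÷ 1,000)
= 8,000×473.6/1,000 + 6,200×287.2/1,000 + 11,900×240.5/1,000 + 15,300×155.8/1,000 + 19,100×48.0/1,000
= 3788.80 + 1780.64 + 2861.95 + 2383.74 + 916.80 = 11731.93.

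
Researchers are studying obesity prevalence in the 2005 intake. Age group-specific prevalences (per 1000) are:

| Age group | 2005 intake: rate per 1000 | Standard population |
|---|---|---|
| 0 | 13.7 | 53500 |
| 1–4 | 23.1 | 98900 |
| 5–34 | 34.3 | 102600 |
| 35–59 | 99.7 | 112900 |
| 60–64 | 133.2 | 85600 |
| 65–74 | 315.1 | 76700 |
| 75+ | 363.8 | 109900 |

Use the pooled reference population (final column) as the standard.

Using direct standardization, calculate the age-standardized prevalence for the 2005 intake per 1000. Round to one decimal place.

145.8

Standard total = 640100; weights = 0.0836, 0.1545, 0.1603, 0.1764, 0.1337, 0.1198, 0.1717.
Standardized rate: 0.0836×13.7 + 0.1545×23.1 + 0.1603×34.3 + 0.1764×99.7 + 0.1337×133.2 + 0.1198×315.1 + 0.1717×363.8 = 145.8281 per 1000.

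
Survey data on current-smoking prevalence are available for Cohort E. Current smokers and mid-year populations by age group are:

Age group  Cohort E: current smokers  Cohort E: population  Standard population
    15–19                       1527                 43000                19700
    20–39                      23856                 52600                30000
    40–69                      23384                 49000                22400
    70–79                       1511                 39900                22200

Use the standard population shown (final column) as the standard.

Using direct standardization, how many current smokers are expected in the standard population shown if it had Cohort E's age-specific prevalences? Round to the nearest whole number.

25836

Age-specific rates per 1000 for Cohort E: 35.512, 453.536, 477.224, 37.870.
Expected current smokers = Σ (standard pop × age-specific rate ÷ 1000)
= 19700×35.512/1000 + 30000×453.536/1000 + 22400×477.224/1000 + 22200×37.870/1000
= 699.58 + 13606.08 + 10689.83 + 840.71 = 25836.20.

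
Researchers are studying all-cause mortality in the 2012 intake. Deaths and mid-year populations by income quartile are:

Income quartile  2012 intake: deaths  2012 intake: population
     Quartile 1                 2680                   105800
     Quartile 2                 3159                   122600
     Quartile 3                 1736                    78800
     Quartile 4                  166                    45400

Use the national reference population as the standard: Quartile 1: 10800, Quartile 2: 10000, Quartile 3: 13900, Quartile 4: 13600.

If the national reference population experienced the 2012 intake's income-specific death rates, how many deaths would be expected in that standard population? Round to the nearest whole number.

Income-specific rates per 1000 for the 2012 intake: 25.331, 25.767, 22.030, 3.656.
Expected deaths = Σ (standard pop × income-specific rate ÷ 1000)
= 10800×25.331/1000 + 10000×25.767/1000 + 13900×22.030/1000 + 13600×3.656/1000
= 273.57 + 257.67 + 306.22 + 49.73 = 887.19.

887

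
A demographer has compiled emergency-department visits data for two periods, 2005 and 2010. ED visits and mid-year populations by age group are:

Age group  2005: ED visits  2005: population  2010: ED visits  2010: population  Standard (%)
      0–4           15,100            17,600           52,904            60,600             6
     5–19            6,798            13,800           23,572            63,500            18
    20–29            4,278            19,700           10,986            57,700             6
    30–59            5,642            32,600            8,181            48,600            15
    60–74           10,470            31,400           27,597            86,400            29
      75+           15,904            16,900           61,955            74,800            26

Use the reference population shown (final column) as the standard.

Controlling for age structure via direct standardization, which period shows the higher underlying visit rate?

2005

Age-specific rates per 1,000 for 2005: 857.955, 492.609, 217.157, 173.067, 333.439, 941.065.
For 2010: 873.003, 371.213, 190.399, 168.333, 319.410, 828.275.
Standard weights: 0.06, 0.18, 0.06, 0.15, 0.29, 0.26.
2005: 0.0600×857.955 + 0.1800×492.609 + 0.0600×217.157 + 0.1500×173.067 + 0.2900×333.439 + 0.2600×941.065 = 520.5108 per 1,000.
2010: 0.0600×873.003 + 0.1800×371.213 + 0.0600×190.399 + 0.1500×168.333 + 0.2900×319.410 + 0.2600×828.275 = 463.8528 per 1,000.
The crude rates (440.85 vs 472.92) would put 2010 higher, but that reflects its age composition; once standardized to a common age structure, 2005 has the higher underlying rate.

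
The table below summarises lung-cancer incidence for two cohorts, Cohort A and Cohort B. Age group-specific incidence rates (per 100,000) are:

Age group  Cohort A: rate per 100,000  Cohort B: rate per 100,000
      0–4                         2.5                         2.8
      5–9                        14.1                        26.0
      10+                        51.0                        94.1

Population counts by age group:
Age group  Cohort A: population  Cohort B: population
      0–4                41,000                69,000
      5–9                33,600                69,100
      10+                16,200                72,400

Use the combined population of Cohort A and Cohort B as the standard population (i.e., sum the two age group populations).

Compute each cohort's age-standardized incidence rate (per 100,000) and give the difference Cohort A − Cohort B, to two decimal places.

Combined standard total = 301,300; weights = 0.3651, 0.3409, 0.2941.
Cohort A: 0.3651×2.5 + 0.3409×14.1 + 0.2941×51.0 = 20.7158 per 100,000.
Cohort B: 0.3651×2.8 + 0.3409×26.0 + 0.2941×94.1 = 37.5555 per 100,000.
Difference = 20.7158 − 37.5555 = -16.8397.

-16.84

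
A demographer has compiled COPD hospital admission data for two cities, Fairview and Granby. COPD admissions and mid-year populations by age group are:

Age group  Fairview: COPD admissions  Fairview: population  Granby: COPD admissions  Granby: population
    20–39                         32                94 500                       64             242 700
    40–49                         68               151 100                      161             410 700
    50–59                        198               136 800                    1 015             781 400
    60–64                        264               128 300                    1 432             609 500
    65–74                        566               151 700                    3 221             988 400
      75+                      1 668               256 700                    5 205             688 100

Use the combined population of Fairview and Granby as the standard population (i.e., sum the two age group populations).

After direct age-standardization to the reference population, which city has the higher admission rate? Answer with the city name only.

Age-specific rates per 10 000 for Fairview: 3.39, 4.50, 14.47, 20.58, 37.31, 64.98.
For Granby: 2.64, 3.92, 12.99, 23.49, 32.59, 75.64.
Combined standard total = 4 639 900; weights = 0.0727, 0.1211, 0.1979, 0.1590, 0.2457, 0.2036.
Fairview: 0.0727×3.39 + 0.1211×4.50 + 0.1979×14.47 + 0.1590×20.58 + 0.2457×37.31 + 0.2036×64.98 = 29.3262 per 10 000.
Granby: 0.0727×2.64 + 0.1211×3.92 + 0.1979×12.99 + 0.1590×23.49 + 0.2457×32.59 + 0.2036×75.64 = 30.3830 per 10 000.
The crude rates (30.42 vs 29.83) would put Fairview higher, but that reflects its age composition; once standardized to a common age structure, Granby has the higher underlying rate.

Granby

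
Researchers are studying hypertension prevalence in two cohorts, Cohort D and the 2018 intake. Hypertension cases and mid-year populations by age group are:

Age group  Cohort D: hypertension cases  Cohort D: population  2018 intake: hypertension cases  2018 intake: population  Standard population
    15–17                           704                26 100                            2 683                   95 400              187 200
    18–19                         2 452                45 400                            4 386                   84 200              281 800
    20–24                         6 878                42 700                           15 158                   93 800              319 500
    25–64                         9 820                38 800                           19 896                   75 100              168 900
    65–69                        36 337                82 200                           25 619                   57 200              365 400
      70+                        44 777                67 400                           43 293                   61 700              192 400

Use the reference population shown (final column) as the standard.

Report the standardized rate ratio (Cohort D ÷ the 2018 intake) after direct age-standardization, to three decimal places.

Age-specific rates per 1 000 for Cohort D: 26.973, 54.009, 161.077, 253.093, 442.056, 664.347.
For the 2018 intake: 28.124, 52.090, 161.599, 264.927, 447.885, 701.669.
Standard total = 1 515 200; weights = 0.1235, 0.1860, 0.2109, 0.1115, 0.2412, 0.1270.
Cohort D: 0.1235×26.973 + 0.1860×54.009 + 0.2109×161.077 + 0.1115×253.093 + 0.2412×442.056 + 0.1270×664.347 = 266.5181 per 1 000.
The 2018 intake: 0.1235×28.124 + 0.1860×52.090 + 0.2109×161.599 + 0.1115×264.927 + 0.2412×447.885 + 0.1270×701.669 = 273.8774 per 1 000.
Ratio = 266.5181 ÷ 273.8774 = 0.97313.

0.973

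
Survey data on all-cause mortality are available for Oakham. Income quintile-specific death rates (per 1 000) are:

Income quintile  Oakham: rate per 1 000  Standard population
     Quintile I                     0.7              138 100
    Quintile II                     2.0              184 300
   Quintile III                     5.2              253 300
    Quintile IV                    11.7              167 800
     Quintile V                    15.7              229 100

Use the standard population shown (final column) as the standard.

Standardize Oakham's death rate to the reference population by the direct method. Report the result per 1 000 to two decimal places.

Standard total = 972 600; weights = 0.1420, 0.1895, 0.2604, 0.1725, 0.2356.
Standardized rate: 0.1420×0.7 + 0.1895×2.0 + 0.2604×5.2 + 0.1725×11.7 + 0.2356×15.7 = 7.5494 per 1 000.

7.55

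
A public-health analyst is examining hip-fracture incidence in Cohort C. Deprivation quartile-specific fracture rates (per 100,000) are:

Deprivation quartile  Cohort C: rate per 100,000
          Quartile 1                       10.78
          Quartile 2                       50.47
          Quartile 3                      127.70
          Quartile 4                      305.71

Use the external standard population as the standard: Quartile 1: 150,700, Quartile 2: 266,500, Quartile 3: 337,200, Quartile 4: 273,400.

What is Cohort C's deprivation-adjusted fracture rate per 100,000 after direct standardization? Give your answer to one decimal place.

137.9

Standard total = 1,027,800; weights = 0.1466, 0.2593, 0.3281, 0.2660.
Standardized rate: 0.1466×10.78 + 0.2593×50.47 + 0.3281×127.70 + 0.2660×305.71 = 137.8832 per 100,000.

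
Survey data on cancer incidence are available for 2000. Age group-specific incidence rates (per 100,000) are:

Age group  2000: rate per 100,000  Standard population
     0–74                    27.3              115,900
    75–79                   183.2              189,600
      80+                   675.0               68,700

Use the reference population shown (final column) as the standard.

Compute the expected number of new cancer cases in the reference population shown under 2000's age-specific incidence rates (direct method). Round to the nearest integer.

Expected new cancer cases = Σ (standard pop × age-specific rate ÷ 100,000)
= 115,900×27.3/100,000 + 189,600×183.2/100,000 + 68,700×675.0/100,000
= 31.64 + 347.35 + 463.73 = 842.71.

843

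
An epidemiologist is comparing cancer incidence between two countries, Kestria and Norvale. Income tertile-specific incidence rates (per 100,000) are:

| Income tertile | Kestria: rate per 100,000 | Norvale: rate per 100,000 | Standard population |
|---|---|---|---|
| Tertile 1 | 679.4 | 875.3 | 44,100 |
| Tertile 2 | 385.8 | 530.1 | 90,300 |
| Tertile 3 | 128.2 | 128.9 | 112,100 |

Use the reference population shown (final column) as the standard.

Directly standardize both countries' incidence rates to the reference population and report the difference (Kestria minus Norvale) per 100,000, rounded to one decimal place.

-88.2

Standard total = 246,500; weights = 0.1789, 0.3663, 0.4548.
Kestria: 0.1789×679.4 + 0.3663×385.8 + 0.4548×128.2 = 321.1785 per 100,000.
Norvale: 0.1789×875.3 + 0.3663×530.1 + 0.4548×128.9 = 409.4055 per 100,000.
Difference = 321.1785 − 409.4055 = -88.2270.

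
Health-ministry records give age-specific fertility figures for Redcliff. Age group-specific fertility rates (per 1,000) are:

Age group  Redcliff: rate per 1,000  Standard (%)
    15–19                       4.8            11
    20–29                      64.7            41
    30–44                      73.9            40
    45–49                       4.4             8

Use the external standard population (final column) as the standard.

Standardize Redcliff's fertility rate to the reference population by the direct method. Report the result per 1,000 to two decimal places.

Standard weights: 0.11, 0.41, 0.40, 0.08.
Standardized rate: 0.1100×4.8 + 0.4100×64.7 + 0.4000×73.9 + 0.0800×4.4 = 56.9670 per 1,000.

56.97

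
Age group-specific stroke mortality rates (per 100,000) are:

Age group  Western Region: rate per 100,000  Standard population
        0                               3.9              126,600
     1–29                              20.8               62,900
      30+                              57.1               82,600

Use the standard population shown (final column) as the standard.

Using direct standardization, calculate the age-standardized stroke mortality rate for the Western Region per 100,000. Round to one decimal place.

24.0

Standard total = 272,100; weights = 0.4653, 0.2312, 0.3036.
Standardized rate: 0.4653×3.9 + 0.2312×20.8 + 0.3036×57.1 = 23.9563 per 100,000.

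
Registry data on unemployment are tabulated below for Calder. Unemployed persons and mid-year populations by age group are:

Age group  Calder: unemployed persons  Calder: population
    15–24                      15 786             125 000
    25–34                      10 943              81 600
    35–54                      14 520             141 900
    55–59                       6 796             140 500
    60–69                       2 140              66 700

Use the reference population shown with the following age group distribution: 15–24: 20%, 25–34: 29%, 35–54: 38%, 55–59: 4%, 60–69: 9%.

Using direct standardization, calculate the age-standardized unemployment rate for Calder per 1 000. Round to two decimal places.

Age-specific rates per 1 000 for Calder: 126.288, 134.105, 102.326, 48.370, 32.084.
Standard weights: 0.20, 0.29, 0.38, 0.04, 0.09.
Standardized rate: 0.2000×126.288 + 0.2900×134.105 + 0.3800×102.326 + 0.0400×48.370 + 0.0900×32.084 = 107.8542 per 1 000.

107.85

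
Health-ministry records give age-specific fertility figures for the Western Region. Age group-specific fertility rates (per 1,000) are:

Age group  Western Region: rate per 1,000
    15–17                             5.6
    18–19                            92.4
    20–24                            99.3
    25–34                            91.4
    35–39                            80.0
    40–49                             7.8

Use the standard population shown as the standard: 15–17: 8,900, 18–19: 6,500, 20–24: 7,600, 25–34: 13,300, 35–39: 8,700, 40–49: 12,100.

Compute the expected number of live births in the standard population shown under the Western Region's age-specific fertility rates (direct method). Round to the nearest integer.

3411

Expected live births = Σ (standard pop × age-specific rate ÷ 1,000)
= 8,900×5.6/1,000 + 6,500×92.4/1,000 + 7,600×99.3/1,000 + 13,300×91.4/1,000 + 8,700×80.0/1,000 + 12,100×7.8/1,000
= 49.84 + 600.60 + 754.68 + 1215.62 + 696.00 + 94.38 = 3411.12.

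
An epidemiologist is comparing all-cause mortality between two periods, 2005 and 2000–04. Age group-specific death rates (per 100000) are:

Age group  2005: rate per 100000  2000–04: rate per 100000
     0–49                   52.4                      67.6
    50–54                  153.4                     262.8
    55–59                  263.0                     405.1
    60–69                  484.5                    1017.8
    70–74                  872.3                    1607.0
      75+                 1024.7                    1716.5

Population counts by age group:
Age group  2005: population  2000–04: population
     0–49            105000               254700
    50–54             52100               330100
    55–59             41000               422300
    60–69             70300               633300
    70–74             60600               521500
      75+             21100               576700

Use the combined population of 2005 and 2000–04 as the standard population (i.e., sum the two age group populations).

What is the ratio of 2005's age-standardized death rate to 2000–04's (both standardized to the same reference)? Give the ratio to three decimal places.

0.555

Combined standard total = 3088700; weights = 0.1165, 0.1237, 0.1500, 0.2278, 0.1885, 0.1935.
2005: 0.1165×52.4 + 0.1237×153.4 + 0.1500×263.0 + 0.2278×484.5 + 0.1885×872.3 + 0.1935×1024.7 = 537.6214 per 100000.
2000–04: 0.1165×67.6 + 0.1237×262.8 + 0.1500×405.1 + 0.2278×1017.8 + 0.1885×1607.0 + 0.1935×1716.5 = 968.0847 per 100000.
Ratio = 537.6214 ÷ 968.0847 = 0.55535.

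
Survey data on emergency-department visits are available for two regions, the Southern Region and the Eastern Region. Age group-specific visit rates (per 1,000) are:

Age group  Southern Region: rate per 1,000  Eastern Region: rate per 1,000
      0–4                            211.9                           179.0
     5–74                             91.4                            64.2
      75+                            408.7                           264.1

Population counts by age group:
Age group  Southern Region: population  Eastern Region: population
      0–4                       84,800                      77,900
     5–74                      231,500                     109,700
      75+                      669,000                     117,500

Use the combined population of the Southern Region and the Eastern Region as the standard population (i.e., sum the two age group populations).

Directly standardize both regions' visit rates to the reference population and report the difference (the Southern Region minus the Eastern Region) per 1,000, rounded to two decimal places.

99.47

Combined standard total = 1,290,400; weights = 0.1261, 0.2644, 0.6095.
The Southern Region: 0.1261×211.9 + 0.2644×91.4 + 0.6095×408.7 = 299.9879 per 1,000.
The Eastern Region: 0.1261×179.0 + 0.2644×64.2 + 0.6095×264.1 = 200.5138 per 1,000.
Difference = 299.9879 − 200.5138 = 99.4741.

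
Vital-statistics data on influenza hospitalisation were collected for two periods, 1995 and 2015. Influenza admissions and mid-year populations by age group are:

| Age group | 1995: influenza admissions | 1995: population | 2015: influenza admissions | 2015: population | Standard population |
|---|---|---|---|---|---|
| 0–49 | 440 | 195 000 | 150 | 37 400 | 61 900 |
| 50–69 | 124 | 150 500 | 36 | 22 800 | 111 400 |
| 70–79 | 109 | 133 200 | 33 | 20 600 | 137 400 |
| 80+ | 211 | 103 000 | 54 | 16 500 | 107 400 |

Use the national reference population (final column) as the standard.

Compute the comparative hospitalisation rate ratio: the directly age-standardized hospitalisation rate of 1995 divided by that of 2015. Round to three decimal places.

Age-specific rates per 100 000 for 1995: 225.64, 82.39, 81.83, 204.85.
For 2015: 401.07, 157.89, 160.19, 327.27.
Standard total = 418 100; weights = 0.1481, 0.2664, 0.3286, 0.2569.
1995: 0.1481×225.64 + 0.2664×82.39 + 0.3286×81.83 + 0.2569×204.85 = 134.8737 per 100 000.
2015: 0.1481×401.07 + 0.2664×157.89 + 0.3286×160.19 + 0.2569×327.27 = 238.1618 per 100 000.
Ratio = 134.8737 ÷ 238.1618 = 0.56631.

0.566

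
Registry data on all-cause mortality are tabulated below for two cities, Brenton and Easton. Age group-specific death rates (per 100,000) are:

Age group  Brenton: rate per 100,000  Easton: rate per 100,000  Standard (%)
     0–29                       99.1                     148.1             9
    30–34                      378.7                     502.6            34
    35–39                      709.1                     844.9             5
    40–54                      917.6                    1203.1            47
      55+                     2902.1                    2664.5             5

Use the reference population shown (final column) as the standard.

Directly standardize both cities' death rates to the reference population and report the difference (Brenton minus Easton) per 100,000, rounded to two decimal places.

-175.63

Standard weights: 0.09, 0.34, 0.05, 0.47, 0.05.
Brenton: 0.0900×99.1 + 0.3400×378.7 + 0.0500×709.1 + 0.4700×917.6 + 0.0500×2902.1 = 749.5090 per 100,000.
Easton: 0.0900×148.1 + 0.3400×502.6 + 0.0500×844.9 + 0.4700×1203.1 + 0.0500×2664.5 = 925.1400 per 100,000.
Difference = 749.5090 − 925.1400 = -175.6310.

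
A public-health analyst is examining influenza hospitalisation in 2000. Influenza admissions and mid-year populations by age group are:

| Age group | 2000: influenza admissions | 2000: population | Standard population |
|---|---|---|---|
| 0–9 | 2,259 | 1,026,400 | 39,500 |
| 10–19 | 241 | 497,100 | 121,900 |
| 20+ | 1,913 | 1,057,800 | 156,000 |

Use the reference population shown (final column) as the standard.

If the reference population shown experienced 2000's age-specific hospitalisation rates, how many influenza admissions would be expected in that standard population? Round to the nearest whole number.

Age-specific rates per 100,000 for 2000: 220.09, 48.48, 180.85.
Expected influenza admissions = Σ (standard pop × age-specific rate ÷ 100,000)
= 39,500×220.09/100,000 + 121,900×48.48/100,000 + 156,000×180.85/100,000
= 86.94 + 59.10 + 282.12 = 428.16.

428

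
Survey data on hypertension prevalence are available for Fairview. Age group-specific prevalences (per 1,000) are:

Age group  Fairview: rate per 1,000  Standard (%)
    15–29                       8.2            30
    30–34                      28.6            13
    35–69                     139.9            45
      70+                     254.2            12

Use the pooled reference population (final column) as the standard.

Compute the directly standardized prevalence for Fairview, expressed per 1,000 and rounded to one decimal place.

99.6

Standard weights: 0.30, 0.13, 0.45, 0.12.
Standardized rate: 0.3000×8.2 + 0.1300×28.6 + 0.4500×139.9 + 0.1200×254.2 = 99.6370 per 1,000.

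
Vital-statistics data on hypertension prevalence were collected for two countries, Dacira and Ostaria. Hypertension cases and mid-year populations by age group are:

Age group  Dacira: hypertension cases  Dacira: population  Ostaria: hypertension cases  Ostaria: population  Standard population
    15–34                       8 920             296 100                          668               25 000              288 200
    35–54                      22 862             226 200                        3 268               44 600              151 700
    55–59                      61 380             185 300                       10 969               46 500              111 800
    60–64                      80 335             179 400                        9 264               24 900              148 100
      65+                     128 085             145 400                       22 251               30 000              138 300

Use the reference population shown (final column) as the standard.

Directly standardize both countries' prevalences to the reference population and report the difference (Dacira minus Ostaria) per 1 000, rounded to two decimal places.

55.28

Age-specific rates per 1 000 for Dacira: 30.125, 101.070, 331.247, 447.798, 880.915.
For Ostaria: 26.720, 73.274, 235.892, 372.048, 741.700.
Standard total = 838 100; weights = 0.3439, 0.1810, 0.1334, 0.1767, 0.1650.
Dacira: 0.3439×30.125 + 0.1810×101.070 + 0.1334×331.247 + 0.1767×447.798 + 0.1650×880.915 = 297.3358 per 1 000.
Ostaria: 0.3439×26.720 + 0.1810×73.274 + 0.1334×235.892 + 0.1767×372.048 + 0.1650×741.700 = 242.0553 per 1 000.
Difference = 297.3358 − 242.0553 = 55.2805.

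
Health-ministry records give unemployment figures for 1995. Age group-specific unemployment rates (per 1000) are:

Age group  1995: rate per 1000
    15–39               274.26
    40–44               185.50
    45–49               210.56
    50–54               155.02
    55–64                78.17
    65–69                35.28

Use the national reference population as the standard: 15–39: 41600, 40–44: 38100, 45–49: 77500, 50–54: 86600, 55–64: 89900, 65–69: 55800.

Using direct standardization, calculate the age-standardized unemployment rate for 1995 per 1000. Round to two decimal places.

146.90

Standard total = 389500; weights = 0.1068, 0.0978, 0.1990, 0.2223, 0.2308, 0.1433.
Standardized rate: 0.1068×274.26 + 0.0978×185.50 + 0.1990×210.56 + 0.2223×155.02 + 0.2308×78.17 + 0.1433×35.28 = 146.8960 per 1000.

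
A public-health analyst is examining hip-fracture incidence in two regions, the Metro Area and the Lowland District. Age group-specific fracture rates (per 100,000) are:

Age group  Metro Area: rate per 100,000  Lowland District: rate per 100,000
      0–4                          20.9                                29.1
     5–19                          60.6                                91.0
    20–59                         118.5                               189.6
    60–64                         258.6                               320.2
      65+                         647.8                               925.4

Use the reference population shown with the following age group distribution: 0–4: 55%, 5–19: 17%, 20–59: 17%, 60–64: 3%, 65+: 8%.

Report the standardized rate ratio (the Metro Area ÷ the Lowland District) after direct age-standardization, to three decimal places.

Standard weights: 0.55, 0.17, 0.17, 0.03, 0.08.
The Metro Area: 0.5500×20.9 + 0.1700×60.6 + 0.1700×118.5 + 0.0300×258.6 + 0.0800×647.8 = 101.5240 per 100,000.
The Lowland District: 0.5500×29.1 + 0.1700×91.0 + 0.1700×189.6 + 0.0300×320.2 + 0.0800×925.4 = 147.3450 per 100,000.
Ratio = 101.5240 ÷ 147.3450 = 0.68902.

0.689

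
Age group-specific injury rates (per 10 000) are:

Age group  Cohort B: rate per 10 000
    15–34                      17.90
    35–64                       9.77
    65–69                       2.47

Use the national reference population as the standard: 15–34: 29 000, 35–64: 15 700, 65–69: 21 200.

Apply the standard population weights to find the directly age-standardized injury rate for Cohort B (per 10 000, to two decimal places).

Standard total = 65 900; weights = 0.4401, 0.2382, 0.3217.
Standardized rate: 0.4401×17.90 + 0.2382×9.77 + 0.3217×2.47 = 10.9993 per 10 000.

11.00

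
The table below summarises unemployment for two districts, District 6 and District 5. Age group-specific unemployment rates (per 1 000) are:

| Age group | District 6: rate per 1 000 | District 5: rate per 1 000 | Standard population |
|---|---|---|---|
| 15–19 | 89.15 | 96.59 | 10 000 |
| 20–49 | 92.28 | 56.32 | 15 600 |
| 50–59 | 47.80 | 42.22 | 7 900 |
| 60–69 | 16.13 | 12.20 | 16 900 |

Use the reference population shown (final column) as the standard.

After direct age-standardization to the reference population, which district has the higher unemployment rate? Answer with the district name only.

Standard total = 50 400; weights = 0.1984, 0.3095, 0.1567, 0.3353.
District 6: 0.1984×89.15 + 0.3095×92.28 + 0.1567×47.80 + 0.3353×16.13 = 59.1525 per 1 000.
District 5: 0.1984×96.59 + 0.3095×56.32 + 0.1567×42.22 + 0.3353×12.20 = 47.3058 per 1 000.

District 6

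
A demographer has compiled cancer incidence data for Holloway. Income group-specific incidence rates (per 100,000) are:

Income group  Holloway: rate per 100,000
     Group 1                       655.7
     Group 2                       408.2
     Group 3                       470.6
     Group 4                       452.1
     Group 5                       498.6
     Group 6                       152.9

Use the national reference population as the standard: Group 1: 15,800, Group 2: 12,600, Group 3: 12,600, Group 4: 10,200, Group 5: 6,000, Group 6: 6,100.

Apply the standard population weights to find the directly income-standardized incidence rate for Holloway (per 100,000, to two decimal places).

473.44

Standard total = 63,300; weights = 0.2496, 0.1991, 0.1991, 0.1611, 0.0948, 0.0964.
Standardized rate: 0.2496×655.7 + 0.1991×408.2 + 0.1991×470.6 + 0.1611×452.1 + 0.0948×498.6 + 0.0964×152.9 = 473.4384 per 100,000.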